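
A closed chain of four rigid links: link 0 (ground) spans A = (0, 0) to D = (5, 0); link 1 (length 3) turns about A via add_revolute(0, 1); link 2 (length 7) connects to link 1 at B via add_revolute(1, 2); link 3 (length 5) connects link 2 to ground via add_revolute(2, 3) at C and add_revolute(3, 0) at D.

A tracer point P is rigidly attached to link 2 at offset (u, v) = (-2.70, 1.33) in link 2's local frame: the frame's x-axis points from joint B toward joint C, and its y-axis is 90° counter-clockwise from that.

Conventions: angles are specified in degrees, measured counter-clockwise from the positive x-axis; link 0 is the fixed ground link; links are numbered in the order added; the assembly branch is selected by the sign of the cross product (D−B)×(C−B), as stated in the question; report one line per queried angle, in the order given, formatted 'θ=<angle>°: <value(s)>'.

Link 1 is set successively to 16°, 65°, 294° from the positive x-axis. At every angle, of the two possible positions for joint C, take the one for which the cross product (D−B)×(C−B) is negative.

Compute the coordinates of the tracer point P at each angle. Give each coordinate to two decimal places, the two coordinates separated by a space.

A=(0,0), D=(5.00,0)
θ=16°: B = A + 3.00·(cos16°, sin16°) = (2.8838, 0.8269)
θ=16°: |BD| = 2.2720
θ=16°: circle(B,7.00) ∩ circle(D,5.00): a=6.4176, h=2.7954
θ=16°:   candidates: C₊=(9.8787,1.0949) cross=6.351; C₋=(7.8439,-4.1125) cross=-6.351
θ=16°:   branch - wants cross < 0 → take C=(7.8439,-4.1125) (cross=-6.351)
θ=16°: ex = (C−B)/|BC| = (0.7086,-0.7056); ey = (0.7056,0.7086)
θ=16°: P = B + -2.70·ex + 1.33·ey = (1.9091,3.6745)
θ=65°: B = A + 3.00·(cos65°, sin65°) = (1.2679, 2.7189)
θ=65°: |BD| = 4.6175
θ=65°: circle(B,7.00) ∩ circle(D,5.00): a=4.9076, h=4.9916
θ=65°:   candidates: C₊=(8.1736,3.8637) cross=23.049; C₋=(2.2952,-4.2053) cross=-23.049
θ=65°:   branch - wants cross < 0 → take C=(2.2952,-4.2053) (cross=-23.049)
θ=65°: ex = (C−B)/|BC| = (0.1468,-0.9892); ey = (0.9892,0.1468)
θ=65°: P = B + -2.70·ex + 1.33·ey = (2.1872,5.5849)
θ=294°: B = A + 3.00·(cos294°, sin294°) = (1.2202, -2.7406)
θ=294°: |BD| = 4.6688
θ=294°: circle(B,7.00) ∩ circle(D,5.00): a=4.9047, h=4.9944
θ=294°:   candidates: C₊=(2.2591,4.1818) cross=23.318; C₋=(8.1227,-3.9050) cross=-23.318
θ=294°:   branch - wants cross < 0 → take C=(8.1227,-3.9050) (cross=-23.318)
θ=294°: ex = (C−B)/|BC| = (0.9861,-0.1663); ey = (0.1663,0.9861)
θ=294°: P = B + -2.70·ex + 1.33·ey = (-1.2210,-0.9801)

θ=16°: 1.91 3.67
θ=65°: 2.19 5.58
θ=294°: -1.22 -0.98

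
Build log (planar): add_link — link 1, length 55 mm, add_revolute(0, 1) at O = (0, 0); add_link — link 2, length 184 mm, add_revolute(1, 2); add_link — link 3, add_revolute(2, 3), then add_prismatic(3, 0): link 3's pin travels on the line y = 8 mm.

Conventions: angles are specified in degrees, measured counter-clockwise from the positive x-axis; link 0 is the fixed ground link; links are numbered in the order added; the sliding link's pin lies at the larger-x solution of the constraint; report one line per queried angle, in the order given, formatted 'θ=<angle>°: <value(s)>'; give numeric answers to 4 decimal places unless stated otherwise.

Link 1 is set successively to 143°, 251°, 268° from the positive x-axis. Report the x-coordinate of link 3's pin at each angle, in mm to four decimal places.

geometry: r = 55 mm, L = 184 mm, e = 8 mm
θ=143°: crank pin P = (r cos θ, r sin θ) = (-43.924953, 33.099826)
θ=143°: h = r sin θ − e = 33.099826 − 8 = 25.099826
θ=143°: x = r cos θ + √(L² − h²) = -43.924953 + 182.280001 = 138.355048
θ=251°: crank pin P = (r cos θ, r sin θ) = (-17.906248, -52.003522)
θ=251°: h = r sin θ − e = -52.003522 − 8 = -60.003522
θ=251°: x = r cos θ + √(L² − h²) = -17.906248 + 173.941304 = 156.035056
θ=268°: crank pin P = (r cos θ, r sin θ) = (-1.919472, -54.966495)
θ=268°: h = r sin θ − e = -54.966495 − 8 = -62.966495
θ=268°: x = r cos θ + √(L² − h²) = -1.919472 + 172.890776 = 170.971304

θ=143°: 138.3550
θ=251°: 156.0351
θ=268°: 170.9713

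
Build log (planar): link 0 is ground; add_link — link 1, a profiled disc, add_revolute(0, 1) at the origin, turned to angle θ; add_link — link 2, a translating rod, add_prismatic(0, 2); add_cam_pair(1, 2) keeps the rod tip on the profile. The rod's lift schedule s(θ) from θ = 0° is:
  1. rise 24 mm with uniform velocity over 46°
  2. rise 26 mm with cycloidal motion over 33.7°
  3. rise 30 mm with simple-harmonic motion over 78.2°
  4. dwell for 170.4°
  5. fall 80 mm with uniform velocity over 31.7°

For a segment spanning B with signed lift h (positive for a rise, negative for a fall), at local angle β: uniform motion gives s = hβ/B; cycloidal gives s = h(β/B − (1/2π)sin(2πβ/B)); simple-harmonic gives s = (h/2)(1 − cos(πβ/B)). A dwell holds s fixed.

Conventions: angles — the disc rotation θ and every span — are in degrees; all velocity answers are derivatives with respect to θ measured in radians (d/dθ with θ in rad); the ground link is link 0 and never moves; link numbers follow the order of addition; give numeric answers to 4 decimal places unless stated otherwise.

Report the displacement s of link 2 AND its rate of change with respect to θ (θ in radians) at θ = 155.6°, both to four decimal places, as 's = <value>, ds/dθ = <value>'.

seg 1 [0°–46°] uniform, h=24: full span → s += 24 → s = 24.0000
seg 2 [46°–79.7°] cycloidal, h=26: full span → s += 26 → s = 50.0000
seg 3 [79.7°–157.9°] simple-harmonic, h=30: θ=155.6° here. β=75.9, B=78.2. 30/2·(1 − cos(π·0.9706)) = 29.9360 → s = 79.9360
velocity in seg [79.7°–157.9°] (simple-harmonic), θ in radians: β = 75.9° = 1.3247 rad, B = 78.2° = 1.3648 rad; ds/dθ = (πh/(2B)) sin(πβ/B) = (π·30/(2·1.3648)) sin(π·0.9706) = 3.185736 mm/rad

s = 79.9360, ds/dθ = 3.1857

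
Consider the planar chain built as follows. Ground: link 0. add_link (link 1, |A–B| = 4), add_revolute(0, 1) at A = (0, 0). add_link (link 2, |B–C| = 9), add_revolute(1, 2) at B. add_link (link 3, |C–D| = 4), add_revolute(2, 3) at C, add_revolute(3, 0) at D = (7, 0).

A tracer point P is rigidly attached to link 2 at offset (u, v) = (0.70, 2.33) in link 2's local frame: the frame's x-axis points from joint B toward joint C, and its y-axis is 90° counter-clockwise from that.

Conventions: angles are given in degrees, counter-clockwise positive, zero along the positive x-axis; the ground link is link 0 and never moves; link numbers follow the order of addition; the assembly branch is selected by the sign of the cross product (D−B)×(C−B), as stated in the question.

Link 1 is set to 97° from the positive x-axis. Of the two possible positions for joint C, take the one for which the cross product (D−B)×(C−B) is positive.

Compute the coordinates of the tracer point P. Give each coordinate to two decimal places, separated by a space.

A=(0,0), D=(7.00,0)
B = A + 4.00·(cos97°, sin97°) = (-0.4875, 3.9702)
|BD| = 8.4749
circle(B,9.00) ∩ circle(D,4.00): a=8.0723, h=3.9797
  candidates: C₊=(8.5086,3.7046) cross=33.728; C₋=(4.7799,-3.3274) cross=-33.728
  branch + wants cross > 0 → take C=(8.5086,3.7046) (cross=33.728)
ex = (C−B)/|BC| = (0.9996,-0.0295); ey = (0.0295,0.9996)
P = B + 0.70·ex + 2.33·ey = (0.2810,6.2785)

0.28 6.28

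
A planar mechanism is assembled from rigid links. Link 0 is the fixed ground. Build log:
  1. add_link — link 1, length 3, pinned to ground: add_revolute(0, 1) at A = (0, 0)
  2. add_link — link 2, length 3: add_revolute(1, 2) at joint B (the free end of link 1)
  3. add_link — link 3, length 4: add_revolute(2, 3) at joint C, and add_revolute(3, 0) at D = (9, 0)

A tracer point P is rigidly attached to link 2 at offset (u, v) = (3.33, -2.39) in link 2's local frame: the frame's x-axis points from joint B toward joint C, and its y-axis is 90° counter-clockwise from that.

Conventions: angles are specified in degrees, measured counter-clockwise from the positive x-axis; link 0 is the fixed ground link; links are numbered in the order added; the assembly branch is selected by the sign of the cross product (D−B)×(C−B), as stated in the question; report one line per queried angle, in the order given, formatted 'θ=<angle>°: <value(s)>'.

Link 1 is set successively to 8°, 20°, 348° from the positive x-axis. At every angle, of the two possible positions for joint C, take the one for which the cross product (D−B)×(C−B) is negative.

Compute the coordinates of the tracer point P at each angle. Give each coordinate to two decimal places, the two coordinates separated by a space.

A=(0,0), D=(9.00,0)
θ=8°: B = A + 3.00·(cos8°, sin8°) = (2.9708, 0.4175)
θ=8°: |BD| = 6.0436
θ=8°: circle(B,3.00) ∩ circle(D,4.00): a=2.4427, h=1.7416
θ=8°:   candidates: C₊=(5.5280,1.9862) cross=10.526; C₋=(5.2873,-1.4887) cross=-10.526
θ=8°:   branch - wants cross < 0 → take C=(5.2873,-1.4887) (cross=-10.526)
θ=8°: ex = (C−B)/|BC| = (0.7722,-0.6354); ey = (0.6354,0.7722)
θ=8°: P = B + 3.33·ex + -2.39·ey = (4.0236,-3.5439)
θ=20°: B = A + 3.00·(cos20°, sin20°) = (2.8191, 1.0261)
θ=20°: |BD| = 6.2655
θ=20°: circle(B,3.00) ∩ circle(D,4.00): a=2.5741, h=1.5407
θ=20°:   candidates: C₊=(5.6108,2.1244) cross=9.653; C₋=(5.1062,-0.9154) cross=-9.653
θ=20°:   branch - wants cross < 0 → take C=(5.1062,-0.9154) (cross=-9.653)
θ=20°: ex = (C−B)/|BC| = (0.7624,-0.6472); ey = (0.6472,0.7624)
θ=20°: P = B + 3.33·ex + -2.39·ey = (3.8110,-2.9510)
θ=348°: B = A + 3.00·(cos348°, sin348°) = (2.9344, -0.6237)
θ=348°: |BD| = 6.0975
θ=348°: circle(B,3.00) ∩ circle(D,4.00): a=2.4748, h=1.6957
θ=348°:   candidates: C₊=(5.2228,1.3163) cross=10.340; C₋=(5.5697,-2.0574) cross=-10.340
θ=348°:   branch - wants cross < 0 → take C=(5.5697,-2.0574) (cross=-10.340)
θ=348°: ex = (C−B)/|BC| = (0.8784,-0.4779); ey = (0.4779,0.8784)
θ=348°: P = B + 3.33·ex + -2.39·ey = (4.7174,-4.3145)

θ=8°: 4.02 -3.54
θ=20°: 3.81 -2.95
θ=348°: 4.72 -4.31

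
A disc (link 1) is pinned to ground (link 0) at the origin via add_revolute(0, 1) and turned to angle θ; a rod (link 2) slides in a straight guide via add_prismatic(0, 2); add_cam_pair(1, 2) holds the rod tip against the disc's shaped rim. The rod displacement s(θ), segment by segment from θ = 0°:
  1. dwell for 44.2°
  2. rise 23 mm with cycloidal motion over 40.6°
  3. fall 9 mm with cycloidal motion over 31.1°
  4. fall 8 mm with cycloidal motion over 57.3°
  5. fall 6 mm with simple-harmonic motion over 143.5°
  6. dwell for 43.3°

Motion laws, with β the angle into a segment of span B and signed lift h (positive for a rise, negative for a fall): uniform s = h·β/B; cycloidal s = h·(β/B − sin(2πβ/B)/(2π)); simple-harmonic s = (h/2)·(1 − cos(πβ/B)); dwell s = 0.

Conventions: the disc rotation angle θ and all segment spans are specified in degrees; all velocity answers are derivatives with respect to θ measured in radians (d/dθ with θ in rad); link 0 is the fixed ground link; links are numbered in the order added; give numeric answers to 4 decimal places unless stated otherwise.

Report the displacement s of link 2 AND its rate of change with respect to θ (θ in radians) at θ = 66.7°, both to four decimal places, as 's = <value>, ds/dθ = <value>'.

segment 1 (0° to 44.2°, dwell): s unchanged at 0.0000
θ = 66.7° falls in segment 2 (44.2° to 84.8°, cycloidal, h = 23): β = 66.7 − 44.2 = 22.5°, B = 40.6°; Δs = 23·(0.5542 − sin(2π·0.5542)/(2π)) = 13.9687; s = 0.0000 + 13.9687 = 13.9687
velocity in seg [44.2°–84.8°] (cycloidal), θ in radians: β = 22.5° = 0.3927 rad, B = 40.6° = 0.7086 rad; ds/dθ = (h/B)(1 − cos(2πβ/B)) = (23/0.7086)(1 − cos(2π·0.5542)) = 63.053249 mm/rad

s = 13.9687, ds/dθ = 63.0532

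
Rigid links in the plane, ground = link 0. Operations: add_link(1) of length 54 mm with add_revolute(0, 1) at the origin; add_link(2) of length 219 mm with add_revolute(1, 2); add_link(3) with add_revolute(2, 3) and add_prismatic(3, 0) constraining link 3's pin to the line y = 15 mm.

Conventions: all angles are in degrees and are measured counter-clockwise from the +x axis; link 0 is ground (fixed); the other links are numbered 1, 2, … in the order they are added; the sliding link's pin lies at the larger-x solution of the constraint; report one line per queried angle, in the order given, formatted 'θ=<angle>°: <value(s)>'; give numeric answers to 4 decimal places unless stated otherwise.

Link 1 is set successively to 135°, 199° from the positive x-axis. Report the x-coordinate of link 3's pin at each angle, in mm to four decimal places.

geometry: r = 54 mm, L = 219 mm, e = 15 mm
θ=135°: crank pin P = (r cos θ, r sin θ) = (-38.183766, 38.183766)
θ=135°: h = r sin θ − e = 38.183766 − 15 = 23.183766
θ=135°: x = r cos θ + √(L² − h²) = -38.183766 + 217.769403 = 179.585637
θ=199°: crank pin P = (r cos θ, r sin θ) = (-51.058003, -17.580680)
θ=199°: h = r sin θ − e = -17.580680 − 15 = -32.580680
θ=199°: x = r cos θ + √(L² − h²) = -51.058003 + 216.562922 = 165.504919

θ=135°: 179.5856
θ=199°: 165.5049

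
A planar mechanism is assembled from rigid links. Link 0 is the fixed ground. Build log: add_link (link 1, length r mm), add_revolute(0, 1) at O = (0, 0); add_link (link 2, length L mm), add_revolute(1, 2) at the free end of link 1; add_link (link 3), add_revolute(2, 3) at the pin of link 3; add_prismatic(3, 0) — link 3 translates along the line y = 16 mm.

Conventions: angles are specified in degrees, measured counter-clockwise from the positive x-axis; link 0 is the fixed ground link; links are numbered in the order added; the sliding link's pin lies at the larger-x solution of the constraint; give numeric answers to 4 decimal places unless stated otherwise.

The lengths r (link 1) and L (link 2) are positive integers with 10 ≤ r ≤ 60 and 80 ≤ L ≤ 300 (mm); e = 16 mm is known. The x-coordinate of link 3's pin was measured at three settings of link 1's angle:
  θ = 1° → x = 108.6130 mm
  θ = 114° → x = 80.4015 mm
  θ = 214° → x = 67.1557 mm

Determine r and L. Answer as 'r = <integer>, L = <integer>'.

constraint per measurement: (x − r cos θ)² + (r sin θ − e)² = L²
subtracting the θ₁ and θ₂ equations cancels the r² and L² terms:
r = (x₁² − x₂²) / (2[(x₁cos θ₁ + e sin θ₁) − (x₂cos θ₂ + e sin θ₂)]) = 21.0000 → r = 21
L² = (x₁ − r cos θ₁)² + (r sin θ₁ − e)² = 7921.0045 → L = 89.0000 → L = 89
check at θ₃=214°: x = 67.1557 (printed 67.1557) ✓

r = 21, L = 89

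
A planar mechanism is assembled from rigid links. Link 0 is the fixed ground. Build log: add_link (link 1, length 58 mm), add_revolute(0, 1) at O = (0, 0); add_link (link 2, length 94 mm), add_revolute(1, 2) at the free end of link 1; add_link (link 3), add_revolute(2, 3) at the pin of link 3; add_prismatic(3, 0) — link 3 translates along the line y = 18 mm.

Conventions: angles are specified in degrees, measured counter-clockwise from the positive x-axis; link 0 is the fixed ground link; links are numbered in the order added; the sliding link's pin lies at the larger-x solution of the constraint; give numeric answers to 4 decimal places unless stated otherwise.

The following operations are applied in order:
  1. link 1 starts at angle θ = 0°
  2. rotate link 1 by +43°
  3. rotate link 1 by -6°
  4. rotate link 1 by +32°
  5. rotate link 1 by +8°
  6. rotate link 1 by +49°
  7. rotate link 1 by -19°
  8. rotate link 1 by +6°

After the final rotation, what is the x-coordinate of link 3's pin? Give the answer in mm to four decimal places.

geometry: r = 58 mm, L = 94 mm, e = 18 mm; θ starts at 0°
rotate link 1 by +43°: θ ← 0° +43° = 43°
rotate link 1 by -6°: θ ← 43° -6° = 37°
rotate link 1 by +32°: θ ← 37° +32° = 69°
rotate link 1 by +8°: θ ← 69° +8° = 77°
rotate link 1 by +49°: θ ← 77° +49° = 126°
rotate link 1 by -19°: θ ← 126° -19° = 107°
rotate link 1 by +6°: θ ← 107° +6° = 113°
crank pin P = (r cos θ, r sin θ) = (-22.662405, 53.389282)
h = r sin θ − e = 53.389282 − 18 = 35.389282
x = r cos θ + √(L² − h²) = -22.662405 + 87.083860 = 64.421455

64.4215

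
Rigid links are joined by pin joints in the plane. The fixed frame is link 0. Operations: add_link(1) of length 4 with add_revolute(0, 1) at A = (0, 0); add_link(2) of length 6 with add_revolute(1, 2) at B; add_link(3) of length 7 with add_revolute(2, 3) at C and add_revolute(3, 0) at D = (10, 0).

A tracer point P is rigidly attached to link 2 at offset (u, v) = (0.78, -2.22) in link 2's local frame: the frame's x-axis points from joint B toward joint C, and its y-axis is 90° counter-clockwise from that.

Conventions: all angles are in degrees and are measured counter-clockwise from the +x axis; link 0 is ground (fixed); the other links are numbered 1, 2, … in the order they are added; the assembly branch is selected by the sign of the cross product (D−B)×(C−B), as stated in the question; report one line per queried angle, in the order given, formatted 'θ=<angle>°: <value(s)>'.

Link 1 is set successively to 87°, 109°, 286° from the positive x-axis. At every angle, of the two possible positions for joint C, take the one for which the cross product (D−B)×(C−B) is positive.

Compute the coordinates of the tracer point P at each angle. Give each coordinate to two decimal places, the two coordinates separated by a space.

A=(0,0), D=(10.00,0)
θ=87°: B = A + 4.00·(cos87°, sin87°) = (0.2093, 3.9945)
θ=87°: |BD| = 10.5742
θ=87°: circle(B,6.00) ∩ circle(D,7.00): a=4.6724, h=3.7642
θ=87°:   candidates: C₊=(5.9575,5.7147) cross=39.803; C₋=(3.1136,-1.2558) cross=-39.803
θ=87°:   branch + wants cross > 0 → take C=(5.9575,5.7147) (cross=39.803)
θ=87°: ex = (C−B)/|BC| = (0.9580,0.2867); ey = (-0.2867,0.9580)
θ=87°: P = B + 0.78·ex + -2.22·ey = (1.5931,2.0913)
θ=109°: B = A + 4.00·(cos109°, sin109°) = (-1.3023, 3.7821)
θ=109°: |BD| = 11.9183
θ=109°: circle(B,6.00) ∩ circle(D,7.00): a=5.4138, h=2.5867
θ=109°:   candidates: C₊=(4.6525,4.5171) cross=30.829; C₋=(3.0108,-0.3889) cross=-30.829
θ=109°:   branch + wants cross > 0 → take C=(4.6525,4.5171) (cross=30.829)
θ=109°: ex = (C−B)/|BC| = (0.9925,0.1225); ey = (-0.1225,0.9925)
θ=109°: P = B + 0.78·ex + -2.22·ey = (-0.2562,1.6744)
θ=286°: B = A + 4.00·(cos286°, sin286°) = (1.1025, -3.8450)
θ=286°: |BD| = 9.6927
θ=286°: circle(B,6.00) ∩ circle(D,7.00): a=4.1758, h=4.3085
θ=286°:   candidates: C₊=(3.2265,1.7664) cross=41.761; C₋=(6.6448,-6.1435) cross=-41.761
θ=286°:   branch + wants cross > 0 → take C=(3.2265,1.7664) (cross=41.761)
θ=286°: ex = (C−B)/|BC| = (0.3540,0.9352); ey = (-0.9352,0.3540)
θ=286°: P = B + 0.78·ex + -2.22·ey = (3.4549,-3.9014)

θ=87°: 1.59 2.09
θ=109°: -0.26 1.67
θ=286°: 3.45 -3.90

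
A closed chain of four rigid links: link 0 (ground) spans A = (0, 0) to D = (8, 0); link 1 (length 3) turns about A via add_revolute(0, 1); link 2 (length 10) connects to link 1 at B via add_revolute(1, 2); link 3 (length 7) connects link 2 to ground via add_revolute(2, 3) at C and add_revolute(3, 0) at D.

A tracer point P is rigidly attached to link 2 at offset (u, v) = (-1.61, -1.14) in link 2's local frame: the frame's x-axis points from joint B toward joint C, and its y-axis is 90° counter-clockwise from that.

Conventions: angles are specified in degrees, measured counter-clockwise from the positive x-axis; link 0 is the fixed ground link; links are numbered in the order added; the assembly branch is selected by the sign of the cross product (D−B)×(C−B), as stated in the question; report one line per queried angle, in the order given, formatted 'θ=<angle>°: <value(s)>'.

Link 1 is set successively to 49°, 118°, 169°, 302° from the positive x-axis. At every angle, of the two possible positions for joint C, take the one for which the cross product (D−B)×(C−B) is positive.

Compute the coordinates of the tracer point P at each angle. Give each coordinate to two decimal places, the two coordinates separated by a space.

A=(0,0), D=(8.00,0)
θ=49°: B = A + 3.00·(cos49°, sin49°) = (1.9682, 2.2641)
θ=49°: |BD| = 6.4428
θ=49°: circle(B,10.00) ∩ circle(D,7.00): a=7.1793, h=6.9611
θ=49°:   candidates: C₊=(11.1359,6.2583) cross=44.849; C₋=(6.2433,-6.7760) cross=-44.849
θ=49°:   branch + wants cross > 0 → take C=(11.1359,6.2583) (cross=44.849)
θ=49°: ex = (C−B)/|BC| = (0.9168,0.3994); ey = (-0.3994,0.9168)
θ=49°: P = B + -1.61·ex + -1.14·ey = (0.9475,0.5760)
θ=118°: B = A + 3.00·(cos118°, sin118°) = (-1.4084, 2.6488)
θ=118°: |BD| = 9.7742
θ=118°: circle(B,10.00) ∩ circle(D,7.00): a=7.4960, h=6.6189
θ=118°:   candidates: C₊=(7.6008,6.9886) cross=64.694; C₋=(4.0133,-5.7538) cross=-64.694
θ=118°:   branch + wants cross > 0 → take C=(7.6008,6.9886) (cross=64.694)
θ=118°: ex = (C−B)/|BC| = (0.9009,0.4340); ey = (-0.4340,0.9009)
θ=118°: P = B + -1.61·ex + -1.14·ey = (-2.3642,0.9231)
θ=169°: B = A + 3.00·(cos169°, sin169°) = (-2.9449, 0.5724)
θ=169°: |BD| = 10.9598
θ=169°: circle(B,10.00) ∩ circle(D,7.00): a=7.8066, h=6.2496
θ=169°:   candidates: C₊=(5.1775,6.4057) cross=68.494; C₋=(4.5246,-6.0763) cross=-68.494
θ=169°:   branch + wants cross > 0 → take C=(5.1775,6.4057) (cross=68.494)
θ=169°: ex = (C−B)/|BC| = (0.8122,0.5833); ey = (-0.5833,0.8122)
θ=169°: P = B + -1.61·ex + -1.14·ey = (-3.5876,-1.2927)
θ=302°: B = A + 3.00·(cos302°, sin302°) = (1.5898, -2.5441)
θ=302°: |BD| = 6.8967
θ=302°: circle(B,10.00) ∩ circle(D,7.00): a=7.1458, h=6.9956
θ=302°:   candidates: C₊=(5.6509,6.5941) cross=48.246; C₋=(10.8122,-6.4103) cross=-48.246
θ=302°:   branch + wants cross > 0 → take C=(5.6509,6.5941) (cross=48.246)
θ=302°: ex = (C−B)/|BC| = (0.4061,0.9138); ey = (-0.9138,0.4061)
θ=302°: P = B + -1.61·ex + -1.14·ey = (1.9777,-4.4784)

θ=49°: 0.95 0.58
θ=118°: -2.36 0.92
θ=169°: -3.59 -1.29
θ=302°: 1.98 -4.48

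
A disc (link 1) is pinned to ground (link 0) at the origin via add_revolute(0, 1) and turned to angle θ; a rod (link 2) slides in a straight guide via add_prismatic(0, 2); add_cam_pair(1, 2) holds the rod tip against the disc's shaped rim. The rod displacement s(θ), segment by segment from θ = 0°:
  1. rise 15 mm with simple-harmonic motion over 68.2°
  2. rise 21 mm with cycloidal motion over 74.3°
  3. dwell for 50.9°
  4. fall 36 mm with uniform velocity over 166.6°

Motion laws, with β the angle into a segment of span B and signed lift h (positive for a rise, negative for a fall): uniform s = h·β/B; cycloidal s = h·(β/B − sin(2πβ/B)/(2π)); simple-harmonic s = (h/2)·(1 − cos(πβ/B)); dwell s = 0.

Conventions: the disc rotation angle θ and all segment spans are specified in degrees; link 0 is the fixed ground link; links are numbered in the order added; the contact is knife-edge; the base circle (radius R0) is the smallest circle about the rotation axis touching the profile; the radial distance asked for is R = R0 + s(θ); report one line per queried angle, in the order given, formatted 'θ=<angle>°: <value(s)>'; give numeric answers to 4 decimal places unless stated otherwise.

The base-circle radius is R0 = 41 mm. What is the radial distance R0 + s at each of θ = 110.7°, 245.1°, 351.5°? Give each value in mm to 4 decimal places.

segment 1 (0° to 68.2°, simple-harmonic, h = 15) is passed completely: s = 0.0000 + (15) = 15.0000
θ = 110.7° falls in segment 2 (68.2° to 142.5°, cycloidal, h = 21): β = 110.7 − 68.2 = 42.5°, B = 74.3°; Δs = 21·(0.5720 − sin(2π·0.5720)/(2π)) = 13.4732; s = 15.0000 + 13.4732 = 28.4732
segment 2 (68.2° to 142.5°, cycloidal, h = 21) is passed completely: s = 15.0000 + (21) = 36.0000
segment 3 (142.5° to 193.4°, dwell): s unchanged at 36.0000
θ = 245.1° falls in segment 4 (193.4° to 360°, uniform, h = -36): β = 245.1 − 193.4 = 51.7°, B = 166.6°; Δs = -36·51.7/166.6 = -11.1717; s = 36.0000 − 11.1717 = 24.8283
θ = 351.5° falls in segment 4 (193.4° to 360°, uniform, h = -36): β = 351.5 − 193.4 = 158.1°, B = 166.6°; Δs = -36·158.1/166.6 = -34.1633; s = 36.0000 − 34.1633 = 1.8367
θ=110.7°: R = R0 + s = 41 + 28.4732 = 69.4732
θ=245.1°: R = R0 + s = 41 + 24.8283 = 65.8283
θ=351.5°: R = R0 + s = 41 + 1.8367 = 42.8367

θ=110.7°: 69.4732
θ=245.1°: 65.8283
θ=351.5°: 42.8367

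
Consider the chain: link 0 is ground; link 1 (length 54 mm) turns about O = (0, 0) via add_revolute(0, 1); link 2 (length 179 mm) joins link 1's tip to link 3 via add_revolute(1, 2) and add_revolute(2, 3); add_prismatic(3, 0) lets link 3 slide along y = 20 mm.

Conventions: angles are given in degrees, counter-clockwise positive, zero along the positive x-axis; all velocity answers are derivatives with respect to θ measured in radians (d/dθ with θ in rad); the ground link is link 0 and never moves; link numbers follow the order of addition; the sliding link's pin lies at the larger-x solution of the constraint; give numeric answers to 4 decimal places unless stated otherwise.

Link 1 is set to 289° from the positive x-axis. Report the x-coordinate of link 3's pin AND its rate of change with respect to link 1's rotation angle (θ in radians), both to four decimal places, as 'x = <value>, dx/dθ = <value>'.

geometry: r = 54 mm, L = 179 mm, e = 20 mm
crank pin P = (r cos θ, r sin θ) = (17.580680, -51.058003)
h = r sin θ − e = -51.058003 − 20 = -71.058003
x = r cos θ + √(L² − h²) = 17.580680 + 164.291692 = 181.872373
dx/dθ = −r sin θ − h·r cos θ/√(L² − h²) (θ in radians; h = -71.058003) = 58.661845

x = 181.8724, dx/dθ = 58.6618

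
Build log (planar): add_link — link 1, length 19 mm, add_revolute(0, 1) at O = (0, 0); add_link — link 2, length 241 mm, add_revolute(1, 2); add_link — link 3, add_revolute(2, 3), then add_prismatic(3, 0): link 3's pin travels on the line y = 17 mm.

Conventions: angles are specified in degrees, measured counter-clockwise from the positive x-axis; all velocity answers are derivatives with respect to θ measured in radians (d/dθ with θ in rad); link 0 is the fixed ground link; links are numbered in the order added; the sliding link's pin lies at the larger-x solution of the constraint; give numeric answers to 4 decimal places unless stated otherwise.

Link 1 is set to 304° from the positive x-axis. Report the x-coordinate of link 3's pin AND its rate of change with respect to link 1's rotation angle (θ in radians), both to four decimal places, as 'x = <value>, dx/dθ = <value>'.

geometry: r = 19 mm, L = 241 mm, e = 17 mm
crank pin P = (r cos θ, r sin θ) = (10.624665, -15.751714)
h = r sin θ − e = -15.751714 − 17 = -32.751714
x = r cos θ + √(L² − h²) = 10.624665 + 238.764162 = 249.388828
dx/dθ = −r sin θ − h·r cos θ/√(L² − h²) (θ in radians; h = -32.751714) = 17.209118

x = 249.3888, dx/dθ = 17.2091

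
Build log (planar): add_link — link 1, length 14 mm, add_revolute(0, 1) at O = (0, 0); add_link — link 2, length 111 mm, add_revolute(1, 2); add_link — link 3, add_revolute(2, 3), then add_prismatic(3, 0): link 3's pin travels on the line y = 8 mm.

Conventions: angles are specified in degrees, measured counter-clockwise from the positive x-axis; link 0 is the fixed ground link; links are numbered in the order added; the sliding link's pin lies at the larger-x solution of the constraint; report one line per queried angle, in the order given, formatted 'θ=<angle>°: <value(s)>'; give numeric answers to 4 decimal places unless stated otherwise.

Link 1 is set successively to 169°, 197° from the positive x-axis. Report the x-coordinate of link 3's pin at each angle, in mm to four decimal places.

geometry: r = 14 mm, L = 111 mm, e = 8 mm
θ=169°: crank pin P = (r cos θ, r sin θ) = (-13.742781, 2.671326)
θ=169°: h = r sin θ − e = 2.671326 − 8 = -5.328674
θ=169°: x = r cos θ + √(L² − h²) = -13.742781 + 110.872022 = 97.129241
θ=197°: crank pin P = (r cos θ, r sin θ) = (-13.388267, -4.093204)
θ=197°: h = r sin θ − e = -4.093204 − 8 = -12.093204
θ=197°: x = r cos θ + √(L² − h²) = -13.388267 + 110.339270 = 96.951003

θ=169°: 97.1292
θ=197°: 96.9510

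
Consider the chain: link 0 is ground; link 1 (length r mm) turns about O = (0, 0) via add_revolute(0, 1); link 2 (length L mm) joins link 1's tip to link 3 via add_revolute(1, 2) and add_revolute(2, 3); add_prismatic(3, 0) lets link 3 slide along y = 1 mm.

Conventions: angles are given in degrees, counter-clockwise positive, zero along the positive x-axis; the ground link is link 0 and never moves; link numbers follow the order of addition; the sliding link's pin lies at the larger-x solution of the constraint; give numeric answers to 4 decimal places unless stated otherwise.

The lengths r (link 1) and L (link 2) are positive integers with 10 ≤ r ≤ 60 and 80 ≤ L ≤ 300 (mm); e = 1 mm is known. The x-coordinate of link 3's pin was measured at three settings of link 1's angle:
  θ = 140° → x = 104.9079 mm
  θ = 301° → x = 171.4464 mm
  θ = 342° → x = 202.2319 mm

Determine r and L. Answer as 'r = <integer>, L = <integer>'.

constraint per measurement: (x − r cos θ)² + (r sin θ − e)² = L²
subtracting the θ₁ and θ₂ equations cancels the r² and L² terms:
r = (x₁² − x₂²) / (2[(x₁cos θ₁ + e sin θ₁) − (x₂cos θ₂ + e sin θ₂)]) = 55.0000 → r = 55
L² = (x₁ − r cos θ₁)² + (r sin θ₁ − e)² = 22801.0134 → L = 151.0000 → L = 151
check at θ₃=342°: x = 202.2319 (printed 202.2319) ✓

r = 55, L = 151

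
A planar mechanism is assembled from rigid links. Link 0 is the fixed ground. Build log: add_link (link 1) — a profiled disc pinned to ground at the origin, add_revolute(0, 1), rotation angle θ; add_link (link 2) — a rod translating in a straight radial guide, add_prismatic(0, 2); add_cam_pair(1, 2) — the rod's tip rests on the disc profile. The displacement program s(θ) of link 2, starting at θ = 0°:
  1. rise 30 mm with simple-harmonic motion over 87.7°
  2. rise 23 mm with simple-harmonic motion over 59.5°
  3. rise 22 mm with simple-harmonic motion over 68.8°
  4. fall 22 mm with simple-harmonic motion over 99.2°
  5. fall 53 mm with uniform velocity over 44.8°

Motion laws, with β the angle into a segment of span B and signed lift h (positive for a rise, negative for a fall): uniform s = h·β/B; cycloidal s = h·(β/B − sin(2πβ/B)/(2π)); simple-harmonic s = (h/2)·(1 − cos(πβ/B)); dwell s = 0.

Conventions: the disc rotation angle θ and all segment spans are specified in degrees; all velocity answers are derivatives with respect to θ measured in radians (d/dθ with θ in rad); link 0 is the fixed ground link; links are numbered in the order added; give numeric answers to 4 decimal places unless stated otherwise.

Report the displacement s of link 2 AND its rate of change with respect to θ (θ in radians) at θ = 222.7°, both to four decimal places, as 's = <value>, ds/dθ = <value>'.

seg 1 [0°–87.7°] simple-harmonic, h=30: full span → s += 30 → s = 30.0000
seg 2 [87.7°–147.2°] simple-harmonic, h=23: full span → s += 23 → s = 53.0000
seg 3 [147.2°–216°] simple-harmonic, h=22: full span → s += 22 → s = 75.0000
seg 4 [216°–315.2°] simple-harmonic, h=-22: θ=222.7° here. β=6.7, B=99.2. -22/2·(1 − cos(π·0.0675)) = -0.2467 → s = 74.7533
velocity in seg [216°–315.2°] (simple-harmonic), θ in radians: β = 6.7° = 0.1169 rad, B = 99.2° = 1.7314 rad; ds/dθ = (πh/(2B)) sin(πβ/B) = (π·(-22)/(2·1.7314)) sin(π·0.0675) = -4.203420 mm/rad

s = 74.7533, ds/dθ = -4.2034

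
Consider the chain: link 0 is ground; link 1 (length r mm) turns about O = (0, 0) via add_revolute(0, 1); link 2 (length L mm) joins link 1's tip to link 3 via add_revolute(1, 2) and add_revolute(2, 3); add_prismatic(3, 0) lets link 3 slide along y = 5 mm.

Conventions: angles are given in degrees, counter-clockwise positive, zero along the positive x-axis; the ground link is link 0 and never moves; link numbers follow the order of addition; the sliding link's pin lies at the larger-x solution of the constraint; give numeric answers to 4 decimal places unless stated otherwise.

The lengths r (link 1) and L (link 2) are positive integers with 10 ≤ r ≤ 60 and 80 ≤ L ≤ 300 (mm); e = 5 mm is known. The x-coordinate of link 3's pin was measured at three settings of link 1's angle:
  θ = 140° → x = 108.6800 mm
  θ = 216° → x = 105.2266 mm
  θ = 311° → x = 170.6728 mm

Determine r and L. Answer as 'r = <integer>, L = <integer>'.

constraint per measurement: (x − r cos θ)² + (r sin θ − e)² = L²
subtracting the θ₁ and θ₂ equations cancels the r² and L² terms:
r = (x₁² − x₂²) / (2[(x₁cos θ₁ + e sin θ₁) − (x₂cos θ₂ + e sin θ₂)]) = 46.0008 → r = 46
L² = (x₁ − r cos θ₁)² + (r sin θ₁ − e)² = 21316.0014 → L = 146.0000 → L = 146
check at θ₃=311°: x = 170.6728 (printed 170.6728) ✓

r = 46, L = 146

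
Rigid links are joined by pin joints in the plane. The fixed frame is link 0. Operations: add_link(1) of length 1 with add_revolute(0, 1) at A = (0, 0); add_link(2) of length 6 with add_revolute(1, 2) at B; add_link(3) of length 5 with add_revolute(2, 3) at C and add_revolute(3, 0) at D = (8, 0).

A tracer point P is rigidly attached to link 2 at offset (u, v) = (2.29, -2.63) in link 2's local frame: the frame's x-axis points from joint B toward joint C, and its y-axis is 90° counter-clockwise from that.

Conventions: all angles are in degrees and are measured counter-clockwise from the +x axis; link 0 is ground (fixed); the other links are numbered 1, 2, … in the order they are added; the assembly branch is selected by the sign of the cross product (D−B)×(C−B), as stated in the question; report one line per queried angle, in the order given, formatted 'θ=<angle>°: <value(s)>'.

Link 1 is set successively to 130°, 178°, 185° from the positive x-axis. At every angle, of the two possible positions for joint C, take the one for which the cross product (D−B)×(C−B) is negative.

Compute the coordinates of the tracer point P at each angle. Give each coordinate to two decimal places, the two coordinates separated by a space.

A=(0,0), D=(8.00,0)
θ=130°: B = A + 1.00·(cos130°, sin130°) = (-0.6428, 0.7660)
θ=130°: |BD| = 8.6767
θ=130°: circle(B,6.00) ∩ circle(D,5.00): a=4.9722, h=3.3581
θ=130°:   candidates: C₊=(4.6065,3.6721) cross=29.137; C₋=(4.0135,-3.0180) cross=-29.137
θ=130°:   branch - wants cross < 0 → take C=(4.0135,-3.0180) (cross=-29.137)
θ=130°: ex = (C−B)/|BC| = (0.7761,-0.6307); ey = (0.6307,0.7761)
θ=130°: P = B + 2.29·ex + -2.63·ey = (-0.5243,-2.7192)
θ=178°: B = A + 1.00·(cos178°, sin178°) = (-0.9994, 0.0349)
θ=178°: |BD| = 8.9995
θ=178°: circle(B,6.00) ∩ circle(D,5.00): a=5.1109, h=3.1431
θ=178°:   candidates: C₊=(4.1236,3.1581) cross=28.286; C₋=(4.0993,-3.1280) cross=-28.286
θ=178°:   branch - wants cross < 0 → take C=(4.0993,-3.1280) (cross=-28.286)
θ=178°: ex = (C−B)/|BC| = (0.8498,-0.5271); ey = (0.5271,0.8498)
θ=178°: P = B + 2.29·ex + -2.63·ey = (-0.4398,-3.4072)
θ=185°: B = A + 1.00·(cos185°, sin185°) = (-0.9962, -0.0872)
θ=185°: |BD| = 8.9966
θ=185°: circle(B,6.00) ∩ circle(D,5.00): a=5.1096, h=3.1451
θ=185°:   candidates: C₊=(4.0827,3.1073) cross=28.295; C₋=(4.1437,-3.1826) cross=-28.295
θ=185°:   branch - wants cross < 0 → take C=(4.1437,-3.1826) (cross=-28.295)
θ=185°: ex = (C−B)/|BC| = (0.8566,-0.5159); ey = (0.5159,0.8566)
θ=185°: P = B + 2.29·ex + -2.63·ey = (-0.3913,-3.5216)

θ=130°: -0.52 -2.72
θ=178°: -0.44 -3.41
θ=185°: -0.39 -3.52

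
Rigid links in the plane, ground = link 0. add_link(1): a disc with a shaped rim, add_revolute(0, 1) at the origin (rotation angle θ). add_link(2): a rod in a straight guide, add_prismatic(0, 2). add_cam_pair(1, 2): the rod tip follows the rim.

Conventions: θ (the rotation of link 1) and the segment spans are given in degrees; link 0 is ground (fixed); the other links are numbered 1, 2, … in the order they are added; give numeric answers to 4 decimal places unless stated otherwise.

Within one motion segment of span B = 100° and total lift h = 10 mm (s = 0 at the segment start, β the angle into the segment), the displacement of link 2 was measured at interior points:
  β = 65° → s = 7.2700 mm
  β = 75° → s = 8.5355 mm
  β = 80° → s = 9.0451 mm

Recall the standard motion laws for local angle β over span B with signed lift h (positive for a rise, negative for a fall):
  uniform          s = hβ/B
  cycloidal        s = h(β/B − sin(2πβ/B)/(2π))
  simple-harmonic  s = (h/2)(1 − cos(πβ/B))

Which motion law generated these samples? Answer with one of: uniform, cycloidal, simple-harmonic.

candidates at β/B = r: uniform s = h·r (linear in β); cycloidal s = h·(r − sin(2πr)/(2π)); simple-harmonic s = (h/2)(1 − cos(πr))
β=65°: printed 7.2700 | uniform 6.5000, cycloidal 7.7876, simple-harmonic 7.2700
β=75°: printed 8.5355 | uniform 7.5000, cycloidal 9.0915, simple-harmonic 8.5355
β=80°: printed 9.0451 | uniform 8.0000, cycloidal 9.5137, simple-harmonic 9.0451
only one law matches every sample → simple-harmonic

simple-harmonic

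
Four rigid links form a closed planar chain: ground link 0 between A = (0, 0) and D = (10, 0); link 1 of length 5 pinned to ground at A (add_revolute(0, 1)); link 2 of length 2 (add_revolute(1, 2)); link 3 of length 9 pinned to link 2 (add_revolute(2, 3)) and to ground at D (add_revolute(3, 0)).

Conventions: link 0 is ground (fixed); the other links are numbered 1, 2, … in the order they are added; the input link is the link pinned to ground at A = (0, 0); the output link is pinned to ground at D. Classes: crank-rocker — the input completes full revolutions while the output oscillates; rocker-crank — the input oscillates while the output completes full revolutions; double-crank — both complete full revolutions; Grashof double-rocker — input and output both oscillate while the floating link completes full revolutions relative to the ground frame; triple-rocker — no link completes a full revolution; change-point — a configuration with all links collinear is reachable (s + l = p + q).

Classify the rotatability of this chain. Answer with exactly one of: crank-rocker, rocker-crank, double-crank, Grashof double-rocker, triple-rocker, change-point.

lengths: ground=10, input=5, coupler=2, output=9
sorted: s=2 (shortest), l=10 (longest), p+q=14
s + l = 12 vs p + q = 14
s + l < p + q (Grashof) with shortest = coupler link → Grashof double-rocker

Grashof double-rocker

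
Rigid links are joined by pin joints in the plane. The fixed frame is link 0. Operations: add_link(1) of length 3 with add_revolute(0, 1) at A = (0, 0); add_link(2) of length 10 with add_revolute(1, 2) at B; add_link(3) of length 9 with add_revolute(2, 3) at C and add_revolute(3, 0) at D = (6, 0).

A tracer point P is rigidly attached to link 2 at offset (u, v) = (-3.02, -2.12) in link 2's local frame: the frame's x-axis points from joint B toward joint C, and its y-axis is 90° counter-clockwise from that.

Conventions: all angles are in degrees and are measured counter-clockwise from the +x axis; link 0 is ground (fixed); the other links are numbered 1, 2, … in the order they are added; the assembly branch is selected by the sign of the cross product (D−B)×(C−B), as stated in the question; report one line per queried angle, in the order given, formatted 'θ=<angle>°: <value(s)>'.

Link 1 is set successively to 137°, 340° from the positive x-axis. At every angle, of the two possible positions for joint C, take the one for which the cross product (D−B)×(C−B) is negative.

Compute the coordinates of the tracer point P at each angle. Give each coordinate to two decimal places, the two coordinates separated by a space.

A=(0,0), D=(6.00,0)
θ=137°: B = A + 3.00·(cos137°, sin137°) = (-2.1941, 2.0460)
θ=137°: |BD| = 8.4456
θ=137°: circle(B,10.00) ∩ circle(D,9.00): a=5.3477, h=8.4500
θ=137°:   candidates: C₊=(5.0414,8.9488) cross=71.366; C₋=(0.9473,-7.4478) cross=-71.366
θ=137°:   branch - wants cross < 0 → take C=(0.9473,-7.4478) (cross=-71.366)
θ=137°: ex = (C−B)/|BC| = (0.3141,-0.9494); ey = (0.9494,0.3141)
θ=137°: P = B + -3.02·ex + -2.12·ey = (-5.1554,4.2472)
θ=340°: B = A + 3.00·(cos340°, sin340°) = (2.8191, -1.0261)
θ=340°: |BD| = 3.3423
θ=340°: circle(B,10.00) ∩ circle(D,9.00): a=4.5135, h=8.9235
θ=340°:   candidates: C₊=(4.3752,8.8521) cross=29.825; C₋=(9.8541,-8.1330) cross=-29.825
θ=340°:   branch - wants cross < 0 → take C=(9.8541,-8.1330) (cross=-29.825)
θ=340°: ex = (C−B)/|BC| = (0.7035,-0.7107); ey = (0.7107,0.7035)
θ=340°: P = B + -3.02·ex + -2.12·ey = (-0.8122,-0.3712)

θ=137°: -5.16 4.25
θ=340°: -0.81 -0.37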